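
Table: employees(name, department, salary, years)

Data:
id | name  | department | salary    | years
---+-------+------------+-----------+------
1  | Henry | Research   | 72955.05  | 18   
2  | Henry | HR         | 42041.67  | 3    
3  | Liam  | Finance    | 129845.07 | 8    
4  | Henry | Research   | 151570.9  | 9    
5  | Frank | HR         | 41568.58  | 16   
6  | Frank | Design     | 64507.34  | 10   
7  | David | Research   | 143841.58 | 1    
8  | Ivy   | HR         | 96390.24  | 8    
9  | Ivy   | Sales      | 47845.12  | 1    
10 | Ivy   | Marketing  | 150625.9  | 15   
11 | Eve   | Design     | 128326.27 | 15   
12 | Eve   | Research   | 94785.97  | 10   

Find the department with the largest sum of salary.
SELECT department, SUM(salary) as val
FROM employees
GROUP BY department
ORDER BY val DESC
LIMIT 1

Result: Research with sum(salary) = 463153.50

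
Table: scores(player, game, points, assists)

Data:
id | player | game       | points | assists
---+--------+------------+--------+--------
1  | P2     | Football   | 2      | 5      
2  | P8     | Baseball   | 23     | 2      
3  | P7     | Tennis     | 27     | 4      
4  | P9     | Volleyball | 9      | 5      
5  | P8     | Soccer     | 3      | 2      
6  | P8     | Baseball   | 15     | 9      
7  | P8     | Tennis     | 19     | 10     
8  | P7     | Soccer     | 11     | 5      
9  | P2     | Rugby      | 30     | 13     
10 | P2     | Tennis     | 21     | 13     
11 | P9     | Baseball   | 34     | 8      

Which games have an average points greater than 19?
SELECT game, AVG(points)
FROM scores
GROUP BY game
HAVING AVG(points) > 19

Result:
  Baseball: avg=24.00
  Rugby: avg=30.00
  Tennis: avg=22.33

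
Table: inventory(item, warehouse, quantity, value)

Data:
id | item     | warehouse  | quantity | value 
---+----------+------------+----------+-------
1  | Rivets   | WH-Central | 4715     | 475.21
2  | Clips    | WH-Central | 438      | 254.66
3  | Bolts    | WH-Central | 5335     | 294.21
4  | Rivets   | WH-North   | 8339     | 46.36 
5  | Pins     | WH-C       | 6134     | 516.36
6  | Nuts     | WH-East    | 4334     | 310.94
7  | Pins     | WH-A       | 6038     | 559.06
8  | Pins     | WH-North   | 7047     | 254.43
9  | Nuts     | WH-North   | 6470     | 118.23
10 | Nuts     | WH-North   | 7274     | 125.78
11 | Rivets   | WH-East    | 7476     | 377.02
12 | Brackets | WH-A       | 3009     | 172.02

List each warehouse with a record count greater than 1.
SELECT warehouse, COUNT(*) as cnt
FROM inventory
GROUP BY warehouse
HAVING COUNT(*) > 1

Result:
  WH-A: 2
  WH-Central: 3
  WH-East: 2
  WH-North: 4

Note: HAVING filters groups after aggregation, WHERE filters rows before.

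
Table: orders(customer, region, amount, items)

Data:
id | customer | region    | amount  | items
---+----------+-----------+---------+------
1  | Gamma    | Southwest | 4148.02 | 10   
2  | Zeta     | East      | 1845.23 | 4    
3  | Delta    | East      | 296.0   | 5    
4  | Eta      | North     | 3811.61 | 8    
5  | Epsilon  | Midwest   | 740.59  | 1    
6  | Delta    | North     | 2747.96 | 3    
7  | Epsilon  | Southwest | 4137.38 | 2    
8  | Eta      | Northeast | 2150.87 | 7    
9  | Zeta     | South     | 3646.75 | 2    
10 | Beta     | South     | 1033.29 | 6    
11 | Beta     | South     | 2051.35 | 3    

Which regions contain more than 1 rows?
SELECT region, COUNT(*) as cnt
FROM orders
GROUP BY region
HAVING COUNT(*) > 1

Result:
  East: 2
  North: 2
  South: 3
  Southwest: 2

Note: HAVING filters groups after aggregation, WHERE filters rows before.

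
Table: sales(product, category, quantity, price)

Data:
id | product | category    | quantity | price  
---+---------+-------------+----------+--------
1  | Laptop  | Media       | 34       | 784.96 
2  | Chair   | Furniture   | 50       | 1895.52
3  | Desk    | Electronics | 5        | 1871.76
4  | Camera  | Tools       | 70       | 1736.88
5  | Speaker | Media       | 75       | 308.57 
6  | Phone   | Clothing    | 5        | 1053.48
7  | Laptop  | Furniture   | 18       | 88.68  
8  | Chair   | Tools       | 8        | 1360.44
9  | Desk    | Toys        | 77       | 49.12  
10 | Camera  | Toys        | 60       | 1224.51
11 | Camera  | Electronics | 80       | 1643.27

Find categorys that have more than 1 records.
SELECT category, COUNT(*) as cnt
FROM sales
GROUP BY category
HAVING COUNT(*) > 1

Result:
  Electronics: 2
  Furniture: 2
  Media: 2
  Tools: 2
  Toys: 2

Note: HAVING filters groups after aggregation, WHERE filters rows before.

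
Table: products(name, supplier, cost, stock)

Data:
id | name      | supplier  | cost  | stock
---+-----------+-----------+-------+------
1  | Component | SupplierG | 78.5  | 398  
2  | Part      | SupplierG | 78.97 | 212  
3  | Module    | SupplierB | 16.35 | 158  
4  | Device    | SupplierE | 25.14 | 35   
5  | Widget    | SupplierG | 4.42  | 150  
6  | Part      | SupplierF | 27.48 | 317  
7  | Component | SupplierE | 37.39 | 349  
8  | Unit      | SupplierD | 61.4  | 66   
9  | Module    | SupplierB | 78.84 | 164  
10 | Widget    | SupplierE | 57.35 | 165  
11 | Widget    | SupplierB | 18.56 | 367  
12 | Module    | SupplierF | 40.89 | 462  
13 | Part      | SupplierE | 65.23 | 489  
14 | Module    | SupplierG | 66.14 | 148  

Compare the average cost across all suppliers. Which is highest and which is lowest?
SELECT supplier, AVG(cost)
FROM products
GROUP BY supplier
ORDER BY AVG(cost)

All groups:
  SupplierF: 34.19
  SupplierB: 37.92
  SupplierE: 46.28
  SupplierG: 57.01
  SupplierD: 61.40

Highest: SupplierD (61.40)
Lowest: SupplierF (34.19)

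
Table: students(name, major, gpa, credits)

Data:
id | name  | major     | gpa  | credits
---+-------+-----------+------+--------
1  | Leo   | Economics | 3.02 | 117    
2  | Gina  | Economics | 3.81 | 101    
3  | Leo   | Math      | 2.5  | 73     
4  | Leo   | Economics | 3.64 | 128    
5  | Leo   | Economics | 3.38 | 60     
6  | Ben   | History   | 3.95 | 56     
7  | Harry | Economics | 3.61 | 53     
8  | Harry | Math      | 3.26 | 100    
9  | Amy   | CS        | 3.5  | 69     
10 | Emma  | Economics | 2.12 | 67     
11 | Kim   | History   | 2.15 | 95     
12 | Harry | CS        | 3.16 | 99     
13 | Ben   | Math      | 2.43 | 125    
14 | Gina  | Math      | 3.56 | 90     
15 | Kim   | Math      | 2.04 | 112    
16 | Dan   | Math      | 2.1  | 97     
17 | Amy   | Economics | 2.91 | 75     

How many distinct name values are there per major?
SELECT major, COUNT(DISTINCT name)
FROM students
GROUP BY major

Result:
  CS: 2 distinct
  Economics: 5 distinct
  History: 2 distinct
  Math: 6 distinct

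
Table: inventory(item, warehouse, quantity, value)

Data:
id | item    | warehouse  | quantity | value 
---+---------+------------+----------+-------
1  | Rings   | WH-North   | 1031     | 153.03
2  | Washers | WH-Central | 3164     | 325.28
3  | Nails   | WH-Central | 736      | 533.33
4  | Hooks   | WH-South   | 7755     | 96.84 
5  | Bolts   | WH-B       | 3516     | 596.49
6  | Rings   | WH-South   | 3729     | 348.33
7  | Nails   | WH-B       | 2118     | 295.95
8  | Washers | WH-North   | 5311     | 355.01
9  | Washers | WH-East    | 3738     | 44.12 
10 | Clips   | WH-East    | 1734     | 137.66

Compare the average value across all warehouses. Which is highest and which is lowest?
SELECT warehouse, AVG(value)
FROM inventory
GROUP BY warehouse
ORDER BY AVG(value)

All groups:
  WH-East: 90.89
  WH-South: 222.59
  WH-North: 254.02
  WH-Central: 429.31
  WH-B: 446.22

Highest: WH-B (446.22)
Lowest: WH-East (90.89)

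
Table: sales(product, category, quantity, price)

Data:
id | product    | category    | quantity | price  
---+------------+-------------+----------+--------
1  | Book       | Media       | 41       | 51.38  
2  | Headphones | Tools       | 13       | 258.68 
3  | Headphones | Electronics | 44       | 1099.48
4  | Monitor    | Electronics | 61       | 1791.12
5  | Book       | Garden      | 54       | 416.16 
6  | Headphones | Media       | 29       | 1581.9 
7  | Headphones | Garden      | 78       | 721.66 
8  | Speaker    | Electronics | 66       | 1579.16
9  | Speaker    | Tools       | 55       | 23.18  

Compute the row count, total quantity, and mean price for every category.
SELECT category,
       COUNT(*) as cnt,
       SUM(quantity) as total_quantity,
       AVG(price) as avg_price
FROM sales
GROUP BY category

Result:
  Electronics: 3 records, 171 total quantity, 1489.92 avg price
  Garden: 2 records, 132 total quantity, 568.91 avg price
  Media: 2 records, 70 total quantity, 816.64 avg price
  Tools: 2 records, 68 total quantity, 140.93 avg price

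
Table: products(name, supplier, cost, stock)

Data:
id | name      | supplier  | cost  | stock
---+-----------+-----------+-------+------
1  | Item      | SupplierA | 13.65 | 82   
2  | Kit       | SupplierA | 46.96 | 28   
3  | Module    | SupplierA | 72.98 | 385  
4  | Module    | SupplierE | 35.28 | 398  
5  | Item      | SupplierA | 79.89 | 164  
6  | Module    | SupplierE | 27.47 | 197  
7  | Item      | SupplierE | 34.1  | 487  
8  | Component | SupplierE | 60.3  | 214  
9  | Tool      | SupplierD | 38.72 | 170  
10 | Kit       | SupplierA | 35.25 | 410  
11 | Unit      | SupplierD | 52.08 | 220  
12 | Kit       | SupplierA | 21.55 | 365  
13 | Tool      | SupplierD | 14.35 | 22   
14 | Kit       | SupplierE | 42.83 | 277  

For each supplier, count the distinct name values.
SELECT supplier, COUNT(DISTINCT name)
FROM products
GROUP BY supplier

Result:
  SupplierA: 3 distinct
  SupplierD: 2 distinct
  SupplierE: 4 distinct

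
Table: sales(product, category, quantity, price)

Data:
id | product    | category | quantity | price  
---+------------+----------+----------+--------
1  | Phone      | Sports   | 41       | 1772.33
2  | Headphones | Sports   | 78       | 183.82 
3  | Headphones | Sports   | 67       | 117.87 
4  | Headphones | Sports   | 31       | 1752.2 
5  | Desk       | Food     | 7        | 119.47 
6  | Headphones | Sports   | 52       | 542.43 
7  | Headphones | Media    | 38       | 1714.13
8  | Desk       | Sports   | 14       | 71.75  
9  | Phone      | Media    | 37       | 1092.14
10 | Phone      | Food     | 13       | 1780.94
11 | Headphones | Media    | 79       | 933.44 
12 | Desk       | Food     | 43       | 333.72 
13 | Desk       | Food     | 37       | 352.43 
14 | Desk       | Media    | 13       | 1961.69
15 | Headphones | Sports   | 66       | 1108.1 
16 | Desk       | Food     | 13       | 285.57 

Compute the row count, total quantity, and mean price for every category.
SELECT category,
       COUNT(*) as cnt,
       SUM(quantity) as total_quantity,
       AVG(price) as avg_price
FROM sales
GROUP BY category

Result:
  Food: 5 records, 113 total quantity, 574.43 avg price
  Media: 4 records, 167 total quantity, 1425.35 avg price
  Sports: 7 records, 349 total quantity, 792.64 avg price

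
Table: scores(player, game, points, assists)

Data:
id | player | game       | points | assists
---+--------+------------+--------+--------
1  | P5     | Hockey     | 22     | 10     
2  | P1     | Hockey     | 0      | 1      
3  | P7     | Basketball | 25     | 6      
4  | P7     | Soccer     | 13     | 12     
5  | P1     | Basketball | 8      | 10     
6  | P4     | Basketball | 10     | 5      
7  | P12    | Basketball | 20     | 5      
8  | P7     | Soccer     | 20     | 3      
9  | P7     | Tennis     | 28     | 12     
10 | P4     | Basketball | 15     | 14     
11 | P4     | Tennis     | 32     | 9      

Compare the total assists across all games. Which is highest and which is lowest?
SELECT game, SUM(assists)
FROM scores
GROUP BY game
ORDER BY SUM(assists)

All groups:
  Hockey: 11
  Soccer: 15
  Tennis: 21
  Basketball: 40

Highest: Basketball (40)
Lowest: Hockey (11)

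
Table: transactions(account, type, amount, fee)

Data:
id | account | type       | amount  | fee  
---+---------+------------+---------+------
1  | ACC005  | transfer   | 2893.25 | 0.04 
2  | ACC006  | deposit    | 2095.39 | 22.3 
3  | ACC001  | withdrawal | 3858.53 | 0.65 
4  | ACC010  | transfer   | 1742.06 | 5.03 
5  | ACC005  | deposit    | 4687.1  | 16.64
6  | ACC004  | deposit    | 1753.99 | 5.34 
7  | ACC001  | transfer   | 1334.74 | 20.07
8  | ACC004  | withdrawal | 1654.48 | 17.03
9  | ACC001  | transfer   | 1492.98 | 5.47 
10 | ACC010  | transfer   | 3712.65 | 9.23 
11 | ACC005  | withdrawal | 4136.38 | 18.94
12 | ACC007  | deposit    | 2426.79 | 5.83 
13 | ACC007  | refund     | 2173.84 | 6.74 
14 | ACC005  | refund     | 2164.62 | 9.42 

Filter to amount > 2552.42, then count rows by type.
SELECT type, COUNT(*)
FROM transactions
WHERE amount > 2552.42
GROUP BY type

Note: WHERE filters rows before grouping.

Result:
  deposit: 1
  transfer: 2
  withdrawal: 2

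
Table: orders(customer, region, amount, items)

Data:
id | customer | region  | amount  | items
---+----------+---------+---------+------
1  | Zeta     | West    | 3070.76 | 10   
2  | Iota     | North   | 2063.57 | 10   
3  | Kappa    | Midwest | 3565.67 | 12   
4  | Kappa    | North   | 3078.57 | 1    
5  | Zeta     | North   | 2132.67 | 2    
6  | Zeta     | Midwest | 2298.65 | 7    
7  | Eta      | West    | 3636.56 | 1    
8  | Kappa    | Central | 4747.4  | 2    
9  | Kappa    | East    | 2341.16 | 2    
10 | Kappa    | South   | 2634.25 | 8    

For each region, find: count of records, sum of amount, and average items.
SELECT region,
       COUNT(*) as cnt,
       SUM(amount) as total_amount,
       AVG(items) as avg_items
FROM orders
GROUP BY region

Result:
  Central: 1 records, 4747.40 total amount, 2.00 avg items
  East: 1 records, 2341.16 total amount, 2.00 avg items
  Midwest: 2 records, 5864.32 total amount, 9.50 avg items
  North: 3 records, 7274.81 total amount, 4.33 avg items
  South: 1 records, 2634.25 total amount, 8.00 avg items
  West: 2 records, 6707.32 total amount, 5.50 avg items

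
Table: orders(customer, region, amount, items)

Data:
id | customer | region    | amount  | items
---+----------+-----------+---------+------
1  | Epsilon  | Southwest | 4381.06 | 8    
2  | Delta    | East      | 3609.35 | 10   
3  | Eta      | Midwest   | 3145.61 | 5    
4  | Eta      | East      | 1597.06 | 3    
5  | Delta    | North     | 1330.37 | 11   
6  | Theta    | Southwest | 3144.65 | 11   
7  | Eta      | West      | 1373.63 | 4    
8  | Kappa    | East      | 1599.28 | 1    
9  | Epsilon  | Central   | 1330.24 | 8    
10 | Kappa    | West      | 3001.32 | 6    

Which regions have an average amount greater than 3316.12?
SELECT region, AVG(amount)
FROM orders
GROUP BY region
HAVING AVG(amount) > 3316.12

Result:
  Southwest: avg=3762.86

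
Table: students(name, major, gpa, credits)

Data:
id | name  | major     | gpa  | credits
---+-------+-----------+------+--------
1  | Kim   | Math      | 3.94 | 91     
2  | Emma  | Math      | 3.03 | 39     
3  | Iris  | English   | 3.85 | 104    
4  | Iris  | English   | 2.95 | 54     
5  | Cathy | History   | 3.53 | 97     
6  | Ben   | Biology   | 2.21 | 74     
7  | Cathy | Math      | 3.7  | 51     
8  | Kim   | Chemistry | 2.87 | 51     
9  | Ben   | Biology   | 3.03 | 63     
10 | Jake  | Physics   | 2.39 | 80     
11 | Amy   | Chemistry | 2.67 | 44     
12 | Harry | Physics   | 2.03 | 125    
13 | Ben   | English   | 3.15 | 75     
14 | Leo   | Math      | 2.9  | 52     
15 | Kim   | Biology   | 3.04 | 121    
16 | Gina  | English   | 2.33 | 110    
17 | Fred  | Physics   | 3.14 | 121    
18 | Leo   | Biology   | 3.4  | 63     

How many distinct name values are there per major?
SELECT major, COUNT(DISTINCT name)
FROM students
GROUP BY major

Result:
  Biology: 3 distinct
  Chemistry: 2 distinct
  English: 3 distinct
  History: 1 distinct
  Math: 4 distinct
  Physics: 3 distinct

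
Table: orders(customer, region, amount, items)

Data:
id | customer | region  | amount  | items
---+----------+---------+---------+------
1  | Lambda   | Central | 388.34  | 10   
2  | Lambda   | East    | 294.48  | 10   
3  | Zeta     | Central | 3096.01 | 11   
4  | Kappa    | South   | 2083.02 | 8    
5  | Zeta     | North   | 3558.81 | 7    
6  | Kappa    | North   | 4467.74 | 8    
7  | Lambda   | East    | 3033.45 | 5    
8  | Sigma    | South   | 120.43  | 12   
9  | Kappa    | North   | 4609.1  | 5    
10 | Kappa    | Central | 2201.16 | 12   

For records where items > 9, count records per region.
SELECT region, COUNT(*)
FROM orders
WHERE items > 9
GROUP BY region

Note: WHERE filters rows before grouping.

Result:
  Central: 3
  East: 1
  South: 1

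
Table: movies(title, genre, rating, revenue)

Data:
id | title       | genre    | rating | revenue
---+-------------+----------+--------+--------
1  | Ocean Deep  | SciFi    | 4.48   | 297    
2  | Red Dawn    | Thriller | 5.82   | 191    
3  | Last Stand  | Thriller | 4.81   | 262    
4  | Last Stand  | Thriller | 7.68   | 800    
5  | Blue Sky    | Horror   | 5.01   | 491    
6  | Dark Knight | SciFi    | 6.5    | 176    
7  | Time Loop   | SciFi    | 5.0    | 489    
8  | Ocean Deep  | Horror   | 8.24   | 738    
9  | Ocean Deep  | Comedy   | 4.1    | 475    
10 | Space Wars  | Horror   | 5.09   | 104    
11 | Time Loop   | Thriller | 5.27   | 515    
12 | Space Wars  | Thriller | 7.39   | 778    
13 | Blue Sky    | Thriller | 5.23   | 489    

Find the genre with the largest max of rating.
SELECT genre, MAX(rating) as val
FROM movies
GROUP BY genre
ORDER BY val DESC
LIMIT 1

Result: Horror with max(rating) = 8.24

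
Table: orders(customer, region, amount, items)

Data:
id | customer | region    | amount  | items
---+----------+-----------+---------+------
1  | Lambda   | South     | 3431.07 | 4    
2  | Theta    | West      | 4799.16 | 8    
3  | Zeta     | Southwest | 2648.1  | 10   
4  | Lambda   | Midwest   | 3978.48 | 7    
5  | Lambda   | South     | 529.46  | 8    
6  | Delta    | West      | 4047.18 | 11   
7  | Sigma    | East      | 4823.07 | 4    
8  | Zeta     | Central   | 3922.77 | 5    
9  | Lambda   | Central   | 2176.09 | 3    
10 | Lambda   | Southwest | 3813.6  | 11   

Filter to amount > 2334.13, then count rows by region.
SELECT region, COUNT(*)
FROM orders
WHERE amount > 2334.13
GROUP BY region

Note: WHERE filters rows before grouping.

Result:
  Central: 1
  East: 1
  Midwest: 1
  South: 1
  Southwest: 2
  West: 2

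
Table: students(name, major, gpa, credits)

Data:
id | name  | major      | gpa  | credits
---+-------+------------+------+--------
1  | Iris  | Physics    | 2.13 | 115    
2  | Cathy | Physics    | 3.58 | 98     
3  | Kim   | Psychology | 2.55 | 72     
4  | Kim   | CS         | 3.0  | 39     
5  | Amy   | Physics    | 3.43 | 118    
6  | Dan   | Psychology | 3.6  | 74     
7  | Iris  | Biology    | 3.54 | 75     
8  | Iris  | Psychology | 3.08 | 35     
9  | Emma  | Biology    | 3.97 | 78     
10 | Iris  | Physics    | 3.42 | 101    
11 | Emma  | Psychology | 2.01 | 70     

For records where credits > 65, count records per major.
SELECT major, COUNT(*)
FROM students
WHERE credits > 65
GROUP BY major

Note: WHERE filters rows before grouping.

Result:
  Biology: 2
  Physics: 4
  Psychology: 3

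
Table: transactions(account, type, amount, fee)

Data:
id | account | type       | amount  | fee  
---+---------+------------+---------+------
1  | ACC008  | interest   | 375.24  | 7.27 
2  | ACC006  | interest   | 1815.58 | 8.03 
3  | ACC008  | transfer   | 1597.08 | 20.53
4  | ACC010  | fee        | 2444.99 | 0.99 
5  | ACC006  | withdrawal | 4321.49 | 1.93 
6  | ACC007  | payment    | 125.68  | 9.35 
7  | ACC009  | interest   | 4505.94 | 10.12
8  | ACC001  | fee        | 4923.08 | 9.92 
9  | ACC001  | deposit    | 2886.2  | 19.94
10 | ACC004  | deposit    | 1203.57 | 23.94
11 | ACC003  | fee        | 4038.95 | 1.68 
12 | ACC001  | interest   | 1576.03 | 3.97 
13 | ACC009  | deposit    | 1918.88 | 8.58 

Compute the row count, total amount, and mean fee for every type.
SELECT type,
       COUNT(*) as cnt,
       SUM(amount) as total_amount,
       AVG(fee) as avg_fee
FROM transactions
GROUP BY type

Result:
  deposit: 3 records, 6008.65 total amount, 17.49 avg fee
  fee: 3 records, 11407.02 total amount, 4.20 avg fee
  interest: 4 records, 8272.79 total amount, 7.35 avg fee
  payment: 1 records, 125.68 total amount, 9.35 avg fee
  transfer: 1 records, 1597.08 total amount, 20.53 avg fee
  withdrawal: 1 records, 4321.49 total amount, 1.93 avg fee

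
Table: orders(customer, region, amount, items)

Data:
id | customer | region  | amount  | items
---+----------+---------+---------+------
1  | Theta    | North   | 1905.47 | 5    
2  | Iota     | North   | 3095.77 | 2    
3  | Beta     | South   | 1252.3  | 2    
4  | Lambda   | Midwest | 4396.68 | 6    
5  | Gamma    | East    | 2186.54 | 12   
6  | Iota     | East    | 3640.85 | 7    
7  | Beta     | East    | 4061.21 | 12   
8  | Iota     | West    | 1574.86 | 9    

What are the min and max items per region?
SELECT region, MIN(items), MAX(items)
FROM orders
GROUP BY region

Result:
  East: min=7, max=12
  Midwest: min=6, max=6
  North: min=2, max=5
  South: min=2, max=2
  West: min=9, max=9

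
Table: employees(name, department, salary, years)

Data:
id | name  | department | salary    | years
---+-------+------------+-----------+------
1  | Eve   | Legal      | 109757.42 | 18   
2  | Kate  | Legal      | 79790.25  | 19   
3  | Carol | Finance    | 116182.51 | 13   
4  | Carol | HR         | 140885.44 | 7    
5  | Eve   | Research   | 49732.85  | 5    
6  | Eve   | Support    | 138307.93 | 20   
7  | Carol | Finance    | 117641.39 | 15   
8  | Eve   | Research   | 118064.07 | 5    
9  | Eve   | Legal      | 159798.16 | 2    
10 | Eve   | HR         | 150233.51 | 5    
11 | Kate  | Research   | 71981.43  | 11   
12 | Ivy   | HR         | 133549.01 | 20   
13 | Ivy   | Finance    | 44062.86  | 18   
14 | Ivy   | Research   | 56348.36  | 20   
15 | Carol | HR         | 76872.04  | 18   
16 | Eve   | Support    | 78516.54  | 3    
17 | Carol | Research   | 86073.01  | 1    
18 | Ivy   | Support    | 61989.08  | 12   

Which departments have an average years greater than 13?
SELECT department, AVG(years)
FROM employees
GROUP BY department
HAVING AVG(years) > 13

Result:
  Finance: avg=15.33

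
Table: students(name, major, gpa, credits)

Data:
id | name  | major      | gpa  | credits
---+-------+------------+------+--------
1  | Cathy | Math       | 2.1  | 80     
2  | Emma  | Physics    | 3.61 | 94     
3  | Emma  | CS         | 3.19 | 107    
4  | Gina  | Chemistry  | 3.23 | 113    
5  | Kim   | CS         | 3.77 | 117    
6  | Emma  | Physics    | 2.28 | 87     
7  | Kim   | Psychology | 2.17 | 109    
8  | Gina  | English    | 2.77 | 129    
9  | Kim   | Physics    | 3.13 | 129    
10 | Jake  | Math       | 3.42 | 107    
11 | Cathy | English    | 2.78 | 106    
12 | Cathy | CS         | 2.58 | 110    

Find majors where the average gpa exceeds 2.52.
SELECT major, AVG(gpa)
FROM students
GROUP BY major
HAVING AVG(gpa) > 2.52

Result:
  CS: avg=3.18
  Chemistry: avg=3.23
  English: avg=2.78
  Math: avg=2.76
  Physics: avg=3.01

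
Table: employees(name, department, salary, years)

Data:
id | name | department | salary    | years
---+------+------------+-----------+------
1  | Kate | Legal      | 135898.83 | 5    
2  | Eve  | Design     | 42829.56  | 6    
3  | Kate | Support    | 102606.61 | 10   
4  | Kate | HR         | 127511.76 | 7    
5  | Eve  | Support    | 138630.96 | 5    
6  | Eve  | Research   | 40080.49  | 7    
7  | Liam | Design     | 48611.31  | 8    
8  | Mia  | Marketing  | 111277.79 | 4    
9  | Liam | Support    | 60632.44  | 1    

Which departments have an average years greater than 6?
SELECT department, AVG(years)
FROM employees
GROUP BY department
HAVING AVG(years) > 6

Result:
  Design: avg=7.00
  HR: avg=7.00
  Research: avg=7.00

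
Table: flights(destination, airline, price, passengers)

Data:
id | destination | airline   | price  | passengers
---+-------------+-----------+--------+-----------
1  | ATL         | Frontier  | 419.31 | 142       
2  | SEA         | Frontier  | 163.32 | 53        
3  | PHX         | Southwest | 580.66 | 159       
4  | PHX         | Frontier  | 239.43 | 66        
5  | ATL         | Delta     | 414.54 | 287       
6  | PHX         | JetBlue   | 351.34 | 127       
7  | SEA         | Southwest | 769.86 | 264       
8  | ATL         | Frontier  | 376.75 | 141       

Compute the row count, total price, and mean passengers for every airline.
SELECT airline,
       COUNT(*) as cnt,
       SUM(price) as total_price,
       AVG(passengers) as avg_passengers
FROM flights
GROUP BY airline

Result:
  Delta: 1 records, 414.54 total price, 287.00 avg passengers
  Frontier: 4 records, 1198.81 total price, 100.50 avg passengers
  JetBlue: 1 records, 351.34 total price, 127.00 avg passengers
  Southwest: 2 records, 1350.52 total price, 211.50 avg passengers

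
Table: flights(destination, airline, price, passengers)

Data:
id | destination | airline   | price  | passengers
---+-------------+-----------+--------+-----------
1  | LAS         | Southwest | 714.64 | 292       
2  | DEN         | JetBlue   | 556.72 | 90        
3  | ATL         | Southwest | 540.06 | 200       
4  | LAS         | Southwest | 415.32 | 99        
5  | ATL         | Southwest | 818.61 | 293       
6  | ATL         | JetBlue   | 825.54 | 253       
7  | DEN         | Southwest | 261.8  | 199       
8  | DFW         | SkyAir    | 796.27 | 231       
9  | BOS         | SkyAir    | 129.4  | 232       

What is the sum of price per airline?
SELECT airline, SUM(price) as result
FROM flights
GROUP BY airline

Result:
  JetBlue: 1382.26
  SkyAir: 925.67
  Southwest: 2750.43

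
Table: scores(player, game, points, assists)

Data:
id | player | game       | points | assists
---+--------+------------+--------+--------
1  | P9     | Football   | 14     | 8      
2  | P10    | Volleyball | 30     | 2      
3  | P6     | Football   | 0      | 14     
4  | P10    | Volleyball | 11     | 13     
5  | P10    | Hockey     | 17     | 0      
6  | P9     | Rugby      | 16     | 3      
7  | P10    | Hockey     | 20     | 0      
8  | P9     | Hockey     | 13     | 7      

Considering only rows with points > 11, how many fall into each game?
SELECT game, COUNT(*)
FROM scores
WHERE points > 11
GROUP BY game

Note: WHERE filters rows before grouping.

Result:
  Football: 1
  Hockey: 3
  Rugby: 1
  Volleyball: 1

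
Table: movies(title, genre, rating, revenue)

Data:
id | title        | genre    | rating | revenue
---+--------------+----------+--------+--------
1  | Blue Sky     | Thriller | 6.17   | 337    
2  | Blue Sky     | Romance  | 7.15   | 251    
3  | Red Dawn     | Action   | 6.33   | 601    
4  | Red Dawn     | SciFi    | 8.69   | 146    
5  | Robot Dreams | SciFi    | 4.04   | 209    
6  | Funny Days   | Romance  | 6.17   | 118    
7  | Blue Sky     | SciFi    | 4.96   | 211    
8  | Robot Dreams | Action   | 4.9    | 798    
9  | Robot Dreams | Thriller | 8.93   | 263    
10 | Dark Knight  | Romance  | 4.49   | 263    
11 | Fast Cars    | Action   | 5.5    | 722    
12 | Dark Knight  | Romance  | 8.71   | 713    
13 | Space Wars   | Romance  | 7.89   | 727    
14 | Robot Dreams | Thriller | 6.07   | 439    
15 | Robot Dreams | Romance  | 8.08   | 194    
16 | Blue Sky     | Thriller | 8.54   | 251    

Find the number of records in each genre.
SELECT genre, COUNT(*) as count
FROM movies
GROUP BY genre

Result:
  Action: 3
  Romance: 6
  SciFi: 3
  Thriller: 4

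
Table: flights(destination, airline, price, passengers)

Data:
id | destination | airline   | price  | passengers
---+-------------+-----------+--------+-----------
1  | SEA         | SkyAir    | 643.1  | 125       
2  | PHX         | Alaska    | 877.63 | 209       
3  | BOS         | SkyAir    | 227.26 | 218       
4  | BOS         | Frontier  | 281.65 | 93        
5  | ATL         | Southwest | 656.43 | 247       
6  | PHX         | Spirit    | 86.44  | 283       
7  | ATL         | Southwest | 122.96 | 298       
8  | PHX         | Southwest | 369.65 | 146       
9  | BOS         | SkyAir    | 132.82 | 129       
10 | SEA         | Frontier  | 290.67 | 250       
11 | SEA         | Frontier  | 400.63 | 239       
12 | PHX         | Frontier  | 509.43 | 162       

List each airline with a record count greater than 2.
SELECT airline, COUNT(*) as cnt
FROM flights
GROUP BY airline
HAVING COUNT(*) > 2

Result:
  Frontier: 4
  SkyAir: 3
  Southwest: 3

Note: HAVING filters groups after aggregation, WHERE filters rows before.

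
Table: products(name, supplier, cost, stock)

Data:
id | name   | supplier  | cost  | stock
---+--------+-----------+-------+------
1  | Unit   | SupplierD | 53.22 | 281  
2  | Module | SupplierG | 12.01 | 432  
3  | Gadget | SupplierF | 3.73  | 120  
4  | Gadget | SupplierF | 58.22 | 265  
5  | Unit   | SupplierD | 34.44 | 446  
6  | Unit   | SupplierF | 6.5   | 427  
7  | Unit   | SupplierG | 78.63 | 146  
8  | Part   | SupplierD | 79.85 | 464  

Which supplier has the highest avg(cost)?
SELECT supplier, AVG(cost) as val
FROM products
GROUP BY supplier
ORDER BY val DESC
LIMIT 1

Result: SupplierD with avg(cost) = 55.84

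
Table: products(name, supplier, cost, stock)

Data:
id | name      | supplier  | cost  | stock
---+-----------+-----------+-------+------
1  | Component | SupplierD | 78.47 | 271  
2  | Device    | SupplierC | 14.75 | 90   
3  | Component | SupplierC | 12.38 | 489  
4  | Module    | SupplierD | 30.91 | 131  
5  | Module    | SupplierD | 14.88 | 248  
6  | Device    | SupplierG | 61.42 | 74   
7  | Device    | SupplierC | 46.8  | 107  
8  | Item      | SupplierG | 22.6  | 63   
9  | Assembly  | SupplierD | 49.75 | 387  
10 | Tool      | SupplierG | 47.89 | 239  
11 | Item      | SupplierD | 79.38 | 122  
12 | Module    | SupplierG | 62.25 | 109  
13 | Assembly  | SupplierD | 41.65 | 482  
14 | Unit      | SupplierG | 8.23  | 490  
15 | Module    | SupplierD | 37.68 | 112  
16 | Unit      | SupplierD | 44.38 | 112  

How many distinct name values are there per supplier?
SELECT supplier, COUNT(DISTINCT name)
FROM products
GROUP BY supplier

Result:
  SupplierC: 2 distinct
  SupplierD: 5 distinct
  SupplierG: 5 distinct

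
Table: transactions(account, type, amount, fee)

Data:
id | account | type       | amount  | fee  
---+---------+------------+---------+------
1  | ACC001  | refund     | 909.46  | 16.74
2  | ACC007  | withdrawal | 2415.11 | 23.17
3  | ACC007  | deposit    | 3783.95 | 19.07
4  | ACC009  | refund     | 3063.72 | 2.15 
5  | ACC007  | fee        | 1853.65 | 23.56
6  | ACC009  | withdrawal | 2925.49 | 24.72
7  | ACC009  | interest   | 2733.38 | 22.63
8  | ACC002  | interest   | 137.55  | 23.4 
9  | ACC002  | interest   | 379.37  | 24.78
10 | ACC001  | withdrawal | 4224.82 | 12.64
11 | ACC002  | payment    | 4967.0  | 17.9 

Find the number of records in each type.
SELECT type, COUNT(*) as count
FROM transactions
GROUP BY type

Result:
  deposit: 1
  fee: 1
  interest: 3
  payment: 1
  refund: 2
  withdrawal: 3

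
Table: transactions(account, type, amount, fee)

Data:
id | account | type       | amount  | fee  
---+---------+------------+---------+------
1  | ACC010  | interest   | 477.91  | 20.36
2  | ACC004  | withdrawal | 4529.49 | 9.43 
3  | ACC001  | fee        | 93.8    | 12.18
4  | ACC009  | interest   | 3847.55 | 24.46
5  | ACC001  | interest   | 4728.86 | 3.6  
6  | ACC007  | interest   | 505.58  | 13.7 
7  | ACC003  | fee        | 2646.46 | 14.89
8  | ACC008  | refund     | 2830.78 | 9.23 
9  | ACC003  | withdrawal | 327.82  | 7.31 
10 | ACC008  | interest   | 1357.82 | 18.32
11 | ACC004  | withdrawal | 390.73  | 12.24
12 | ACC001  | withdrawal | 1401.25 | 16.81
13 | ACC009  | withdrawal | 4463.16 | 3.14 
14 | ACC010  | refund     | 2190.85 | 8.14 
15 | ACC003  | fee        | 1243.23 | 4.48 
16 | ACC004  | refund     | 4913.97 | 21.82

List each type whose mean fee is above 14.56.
SELECT type, AVG(fee)
FROM transactions
GROUP BY type
HAVING AVG(fee) > 14.56

Result:
  interest: avg=16.09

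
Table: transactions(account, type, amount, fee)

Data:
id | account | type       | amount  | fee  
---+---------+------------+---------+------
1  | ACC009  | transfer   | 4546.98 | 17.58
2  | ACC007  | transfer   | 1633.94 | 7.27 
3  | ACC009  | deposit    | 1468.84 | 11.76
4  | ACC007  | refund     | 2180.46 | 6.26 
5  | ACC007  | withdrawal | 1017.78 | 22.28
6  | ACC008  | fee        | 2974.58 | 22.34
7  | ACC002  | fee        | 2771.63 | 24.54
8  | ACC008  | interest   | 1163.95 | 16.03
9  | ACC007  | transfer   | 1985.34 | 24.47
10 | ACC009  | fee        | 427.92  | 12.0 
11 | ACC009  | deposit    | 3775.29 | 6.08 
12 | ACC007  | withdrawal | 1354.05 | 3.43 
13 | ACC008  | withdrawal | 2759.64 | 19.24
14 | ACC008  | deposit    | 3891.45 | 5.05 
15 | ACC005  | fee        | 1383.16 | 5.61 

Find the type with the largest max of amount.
SELECT type, MAX(amount) as val
FROM transactions
GROUP BY type
ORDER BY val DESC
LIMIT 1

Result: transfer with max(amount) = 4546.98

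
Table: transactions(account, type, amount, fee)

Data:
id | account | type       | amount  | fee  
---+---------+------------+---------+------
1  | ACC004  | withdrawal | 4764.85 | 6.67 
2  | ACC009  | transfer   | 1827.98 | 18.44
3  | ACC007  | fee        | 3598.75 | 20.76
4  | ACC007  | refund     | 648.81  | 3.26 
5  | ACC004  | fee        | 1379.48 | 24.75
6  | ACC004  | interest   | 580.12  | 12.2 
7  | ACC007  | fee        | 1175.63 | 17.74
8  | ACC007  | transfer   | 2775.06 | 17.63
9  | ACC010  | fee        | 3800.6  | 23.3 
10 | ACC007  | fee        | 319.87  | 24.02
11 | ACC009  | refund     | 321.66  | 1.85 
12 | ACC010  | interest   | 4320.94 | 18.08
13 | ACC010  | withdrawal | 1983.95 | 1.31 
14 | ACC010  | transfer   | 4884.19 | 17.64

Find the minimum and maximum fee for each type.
SELECT type, MIN(fee), MAX(fee)
FROM transactions
GROUP BY type

Result:
  fee: min=17.74, max=24.75
  interest: min=12.20, max=18.08
  refund: min=1.85, max=3.26
  transfer: min=17.63, max=18.44
  withdrawal: min=1.31, max=6.67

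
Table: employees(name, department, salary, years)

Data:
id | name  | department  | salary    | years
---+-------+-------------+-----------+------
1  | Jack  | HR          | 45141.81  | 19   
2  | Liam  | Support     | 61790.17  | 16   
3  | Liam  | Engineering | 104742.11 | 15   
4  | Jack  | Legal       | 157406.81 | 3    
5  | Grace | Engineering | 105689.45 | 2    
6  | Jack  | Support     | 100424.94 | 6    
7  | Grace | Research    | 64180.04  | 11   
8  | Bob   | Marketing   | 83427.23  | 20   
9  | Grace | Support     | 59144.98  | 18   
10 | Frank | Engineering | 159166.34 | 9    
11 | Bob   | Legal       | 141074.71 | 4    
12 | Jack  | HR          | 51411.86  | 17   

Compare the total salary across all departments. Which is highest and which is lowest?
SELECT department, SUM(salary)
FROM employees
GROUP BY department
ORDER BY SUM(salary)

All groups:
  Research: 64180.04
  Marketing: 83427.23
  HR: 96553.67
  Support: 221360.09
  Legal: 298481.52
  Engineering: 369597.90

Highest: Engineering (369597.90)
Lowest: Research (64180.04)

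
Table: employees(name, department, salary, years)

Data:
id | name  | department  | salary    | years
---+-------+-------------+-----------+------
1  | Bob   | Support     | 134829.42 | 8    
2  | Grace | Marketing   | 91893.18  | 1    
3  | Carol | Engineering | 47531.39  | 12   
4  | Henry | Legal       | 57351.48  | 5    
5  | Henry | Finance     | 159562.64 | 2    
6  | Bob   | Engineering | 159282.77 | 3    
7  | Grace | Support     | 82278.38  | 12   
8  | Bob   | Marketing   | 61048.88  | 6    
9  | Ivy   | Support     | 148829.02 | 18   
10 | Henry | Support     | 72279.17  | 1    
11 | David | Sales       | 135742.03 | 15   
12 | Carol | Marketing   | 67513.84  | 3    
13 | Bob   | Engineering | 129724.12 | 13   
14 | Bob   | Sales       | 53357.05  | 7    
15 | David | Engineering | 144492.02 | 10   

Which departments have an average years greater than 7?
SELECT department, AVG(years)
FROM employees
GROUP BY department
HAVING AVG(years) > 7

Result:
  Engineering: avg=9.50
  Sales: avg=11.00
  Support: avg=9.75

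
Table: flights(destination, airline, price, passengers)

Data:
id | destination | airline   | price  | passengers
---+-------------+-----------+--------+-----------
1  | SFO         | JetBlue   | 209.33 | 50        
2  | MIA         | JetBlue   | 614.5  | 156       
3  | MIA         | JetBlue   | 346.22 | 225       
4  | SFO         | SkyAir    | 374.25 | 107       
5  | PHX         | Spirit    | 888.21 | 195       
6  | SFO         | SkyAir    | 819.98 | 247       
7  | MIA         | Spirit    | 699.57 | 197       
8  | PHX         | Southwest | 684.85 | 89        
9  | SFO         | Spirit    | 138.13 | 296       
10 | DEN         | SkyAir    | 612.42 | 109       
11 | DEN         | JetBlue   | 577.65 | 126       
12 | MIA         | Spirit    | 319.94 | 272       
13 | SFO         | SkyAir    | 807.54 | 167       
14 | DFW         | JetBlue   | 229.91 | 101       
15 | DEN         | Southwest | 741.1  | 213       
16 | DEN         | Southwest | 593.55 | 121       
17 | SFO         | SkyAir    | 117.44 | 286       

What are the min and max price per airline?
SELECT airline, MIN(price), MAX(price)
FROM flights
GROUP BY airline

Result:
  JetBlue: min=209.33, max=614.50
  SkyAir: min=117.44, max=819.98
  Southwest: min=593.55, max=741.10
  Spirit: min=138.13, max=888.21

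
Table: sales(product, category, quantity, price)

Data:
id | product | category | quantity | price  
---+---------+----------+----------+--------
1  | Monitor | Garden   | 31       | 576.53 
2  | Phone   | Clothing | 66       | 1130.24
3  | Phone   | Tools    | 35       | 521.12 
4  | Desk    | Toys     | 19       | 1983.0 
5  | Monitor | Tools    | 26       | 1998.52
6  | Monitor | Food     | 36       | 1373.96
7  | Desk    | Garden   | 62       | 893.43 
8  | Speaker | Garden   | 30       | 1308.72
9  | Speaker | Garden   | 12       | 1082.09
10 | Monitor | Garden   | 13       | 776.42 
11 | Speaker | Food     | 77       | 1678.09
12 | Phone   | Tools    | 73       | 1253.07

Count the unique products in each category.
SELECT category, COUNT(DISTINCT product)
FROM sales
GROUP BY category

Result:
  Clothing: 1 distinct
  Food: 2 distinct
  Garden: 3 distinct
  Tools: 2 distinct
  Toys: 1 distinct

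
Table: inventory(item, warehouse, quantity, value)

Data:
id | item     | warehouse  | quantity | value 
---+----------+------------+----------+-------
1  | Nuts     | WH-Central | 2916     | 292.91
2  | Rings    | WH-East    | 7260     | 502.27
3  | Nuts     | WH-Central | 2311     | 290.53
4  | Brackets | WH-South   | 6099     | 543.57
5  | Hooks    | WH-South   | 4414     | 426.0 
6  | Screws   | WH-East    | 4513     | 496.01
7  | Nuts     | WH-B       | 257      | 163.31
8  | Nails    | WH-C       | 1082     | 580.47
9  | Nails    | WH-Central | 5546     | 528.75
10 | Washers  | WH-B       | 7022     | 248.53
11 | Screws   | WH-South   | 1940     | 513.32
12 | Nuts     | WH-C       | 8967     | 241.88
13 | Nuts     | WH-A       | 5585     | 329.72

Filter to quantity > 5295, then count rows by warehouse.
SELECT warehouse, COUNT(*)
FROM inventory
WHERE quantity > 5295
GROUP BY warehouse

Note: WHERE filters rows before grouping.

Result:
  WH-A: 1
  WH-B: 1
  WH-C: 1
  WH-Central: 1
  WH-East: 1
  WH-South: 1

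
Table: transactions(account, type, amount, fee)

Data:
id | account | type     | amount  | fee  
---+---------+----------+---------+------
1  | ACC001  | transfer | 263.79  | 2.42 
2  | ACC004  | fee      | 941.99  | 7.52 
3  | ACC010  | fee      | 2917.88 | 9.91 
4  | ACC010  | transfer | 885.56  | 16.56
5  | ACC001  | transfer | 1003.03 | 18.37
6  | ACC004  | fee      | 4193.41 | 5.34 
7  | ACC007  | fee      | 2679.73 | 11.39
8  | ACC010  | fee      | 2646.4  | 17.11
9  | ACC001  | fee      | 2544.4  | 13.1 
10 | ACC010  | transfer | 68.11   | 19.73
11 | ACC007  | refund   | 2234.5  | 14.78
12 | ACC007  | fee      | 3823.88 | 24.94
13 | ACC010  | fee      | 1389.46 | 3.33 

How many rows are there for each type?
SELECT type, COUNT(*) as count
FROM transactions
GROUP BY type

Result:
  fee: 8
  refund: 1
  transfer: 4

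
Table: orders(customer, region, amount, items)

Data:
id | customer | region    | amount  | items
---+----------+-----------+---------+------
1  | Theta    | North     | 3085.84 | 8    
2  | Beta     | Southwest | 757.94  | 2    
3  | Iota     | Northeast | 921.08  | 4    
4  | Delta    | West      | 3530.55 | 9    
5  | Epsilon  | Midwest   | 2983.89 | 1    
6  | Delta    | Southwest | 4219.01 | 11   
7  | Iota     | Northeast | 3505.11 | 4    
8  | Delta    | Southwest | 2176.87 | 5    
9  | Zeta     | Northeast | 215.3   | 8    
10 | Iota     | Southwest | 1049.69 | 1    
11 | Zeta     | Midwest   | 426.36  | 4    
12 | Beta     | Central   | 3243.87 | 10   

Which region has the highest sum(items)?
SELECT region, SUM(items) as val
FROM orders
GROUP BY region
ORDER BY val DESC
LIMIT 1

Result: Southwest with sum(items) = 19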